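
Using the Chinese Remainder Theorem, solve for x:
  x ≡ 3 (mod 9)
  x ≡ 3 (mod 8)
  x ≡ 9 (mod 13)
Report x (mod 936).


Moduli 9, 8, 13 are pairwise coprime; by CRT there is a unique solution modulo M = 9 · 8 · 13 = 936.
Solve pairwise, accumulating the modulus:
  Start with x ≡ 3 (mod 9).
  Combine with x ≡ 3 (mod 8): since gcd(9, 8) = 1, we get a unique residue mod 72.
    Write x = 3 + 9·t and substitute into x ≡ 3 (mod 8): 9·t ≡ 3 − 3 = 0 (mod 8).
    Reduce coefficients mod 8: 1·t ≡ 0 (mod 8).
    So t ≡ 0 (mod 8).
    Then x = 3 + 9·0 = 3, valid modulo lcm(9, 8) = 72: x ≡ 3 (mod 72).
  Combine with x ≡ 9 (mod 13): since gcd(72, 13) = 1, we get a unique residue mod 936.
    Write x = 3 + 72·t and substitute into x ≡ 9 (mod 13): 72·t ≡ 9 − 3 = 6 (mod 13).
    Reduce coefficients mod 13: 7·t ≡ 6 (mod 13).
    The inverse of 7 mod 13 is 2 (since 7·2 = 14 = 1·13 + 1), so t ≡ 2·6 = 12 ≡ 12 (mod 13).
    Then x = 3 + 72·12 = 867, valid modulo lcm(72, 13) = 936: x ≡ 867 (mod 936).
Verify: 867 mod 9 = 3 ✓, 867 mod 8 = 3 ✓, 867 mod 13 = 9 ✓.

x ≡ 867 (mod 936).


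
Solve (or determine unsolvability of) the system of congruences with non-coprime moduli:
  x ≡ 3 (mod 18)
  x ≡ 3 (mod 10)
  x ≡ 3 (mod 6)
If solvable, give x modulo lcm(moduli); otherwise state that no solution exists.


Moduli 18, 10, 6 are not pairwise coprime, so CRT works modulo lcm(m_i) when all pairwise compatibility conditions hold.
Pairwise compatibility: gcd(m_i, m_j) must divide a_i - a_j for every pair.
Merge one congruence at a time:
  Start: x ≡ 3 (mod 18).
  Combine with x ≡ 3 (mod 10): gcd(18, 10) = 2; 3 - 3 = 0, which IS divisible by 2, so compatible.
    Write x = 3 + 18·t and substitute into x ≡ 3 (mod 10): 18·t ≡ 3 − 3 = 0 (mod 10).
    Divide the congruence (and modulus) by g = 2: 9·t ≡ 0 (mod 5).
    Reduce coefficients mod 5: 4·t ≡ 0 (mod 5).
    The inverse of 4 mod 5 is 4 (since 4·4 = 16 = 3·5 + 1), so t ≡ 4·0 = 0 ≡ 0 (mod 5).
    Then x = 3 + 18·0 = 3, valid modulo lcm(18, 10) = 90: x ≡ 3 (mod 90).
  Combine with x ≡ 3 (mod 6): gcd(90, 6) = 6; 3 - 3 = 0, which IS divisible by 6, so compatible.
    Write x = 3 + 90·t and substitute into x ≡ 3 (mod 6): 90·t ≡ 3 − 3 = 0 (mod 6).
    Divide the congruence (and modulus) by g = 6: 15·t ≡ 0 (mod 1).
    Modulo 1 every t works; take t = 0.
    Then x = 3 + 90·0 = 3, valid modulo lcm(90, 6) = 90: x ≡ 3 (mod 90).
Verify: 3 mod 18 = 3, 3 mod 10 = 3, 3 mod 6 = 3.

x ≡ 3 (mod 90).


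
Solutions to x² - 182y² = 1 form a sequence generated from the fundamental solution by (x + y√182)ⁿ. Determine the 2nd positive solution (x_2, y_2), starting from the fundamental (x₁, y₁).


Step 1: Find the fundamental solution (x₁, y₁) of x² - 182y² = 1.
  Expand √182 as a continued fraction. a₀ = ⌊√182⌋ = 13; iterate m_{k+1} = d_k·a_k − m_k, d_{k+1} = (182 − m_{k+1}²)/d_k, a_{k+1} = ⌊(a₀ + m_{k+1})/d_{k+1}⌋ (starting m₀ = 0, d₀ = 1), with convergents p_k = a_k·p_{k-1} + p_{k-2}, q_k = a_k·q_{k-1} + q_{k-2} (p₋₁ = 1, q₋₁ = 0):
  k = 0: a₀ = 13; p₀/q₀ = 13/1; p₀² − 182·q₀² = 169 − 182 = -13.
  k = 1: m = 13, d = 13, a = ⌊(13 + 13)/13⌋ = 2; p/q = (2·13 + 1)/(2·1 + 0) = 27/2; p² − 182·q² = 729 − 728 = 1.
  The first convergent with p² − 182·q² = 1 gives the fundamental solution (x₁, y₁) = (27, 2).
Step 2: Apply the recurrence (x_{n+1}, y_{n+1}) = (x₁x_n + 182y₁y_n, x₁y_n + y₁x_n) repeatedly.
  From (x_1, y_1) = (27, 2): x_2 = 27·27 + 182·2·2 = 1457; y_2 = 27·2 + 2·27 = 108.
Step 3: Verify x_2² - 182·y_2² = 2122849 - 2122848 = 1 (should be 1). ✓

(x_1, y_1) = (27, 2); (x_2, y_2) = (1457, 108).


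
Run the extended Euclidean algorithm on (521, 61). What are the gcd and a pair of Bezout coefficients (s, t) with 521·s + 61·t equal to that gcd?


Euclidean algorithm on (521, 61) — divide until remainder is 0:
  521 = 8 · 61 + 33
  61 = 1 · 33 + 28
  33 = 1 · 28 + 5
  28 = 5 · 5 + 3
  5 = 1 · 3 + 2
  3 = 1 · 2 + 1
  2 = 2 · 1 + 0
gcd(521, 61) = 1.
Track Bezout coefficients alongside the remainders: start with r₀ = 521 = a·1 + b·0 (s = 1, t = 0) and r₁ = 61 = a·0 + b·1 (s = 0, t = 1); each new remainder r_{k+1} = r_{k-1} − q_k·r_k inherits s_{k+1} = s_{k-1} − q_k·s_k, t_{k+1} = t_{k-1} − q_k·t_k, so r_k = a·s_k + b·t_k at every step:
  q = 8: r = 33, s = 1 − 8·0 = 1, t = 0 − 8·1 = -8  (check: 521·1 + 61·(-8) = 33)
  q = 1: r = 28, s = 0 − 1·1 = -1, t = 1 − 1·(-8) = 9  (check: 521·(-1) + 61·9 = 28)
  q = 1: r = 5, s = 1 − 1·(-1) = 2, t = -8 − 1·9 = -17  (check: 521·2 + 61·(-17) = 5)
  q = 5: r = 3, s = -1 − 5·2 = -11, t = 9 − 5·(-17) = 94  (check: 521·(-11) + 61·94 = 3)
  q = 1: r = 2, s = 2 − 1·(-11) = 13, t = -17 − 1·94 = -111  (check: 521·13 + 61·(-111) = 2)
  q = 1: r = 1, s = -11 − 1·13 = -24, t = 94 − 1·(-111) = 205  (check: 521·(-24) + 61·205 = 1)
The row with r = 1 (the gcd) gives the Bezout coefficients s = -24, t = 205.
Result: 521 · (-24) + 61 · (205) = 1.

gcd(521, 61) = 1; s = -24, t = 205 (check: 521·(-24) + 61·205 = 1).


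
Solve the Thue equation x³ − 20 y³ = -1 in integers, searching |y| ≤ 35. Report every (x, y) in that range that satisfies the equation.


The equation is x³ - 20y³ = -1. For fixed y, x³ = 20·y³ − 1, so a solution requires the RHS to be a perfect cube.
Strategy: iterate y from -35 to 35, compute RHS = 20·y³ − 1, and check whether it is a (positive or negative) perfect cube.
Check small values of y:
  y = 0: RHS = -1 = (-1)³ ⇒ x = -1 works.
  y = 1: RHS = 19 is not a perfect cube.
  y = -1: RHS = -21 is not a perfect cube.
  y = 2: RHS = 159 is not a perfect cube.
  y = -2: RHS = -161 is not a perfect cube.
  y = 3: RHS = 539 is not a perfect cube.
  y = -3: RHS = -541 is not a perfect cube.
Continuing, at y = 7: RHS = 6859 = (19)³ ⇒ x = 19 works.
Searching the remaining y in |y| ≤ 35 finds no further solutions.
Collected solutions: (-1, 0), (19, 7).

Solutions (with |y| ≤ 35): (-1, 0), (19, 7).


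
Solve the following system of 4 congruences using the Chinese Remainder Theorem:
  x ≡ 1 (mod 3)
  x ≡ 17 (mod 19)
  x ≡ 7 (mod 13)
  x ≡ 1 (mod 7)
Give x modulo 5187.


Product of moduli M = 3 · 19 · 13 · 7 = 5187.
Merge one congruence at a time:
  Start: x ≡ 1 (mod 3).
  Combine with x ≡ 17 (mod 19); new modulus lcm = 57.
    Write x = 1 + 3·t and substitute into x ≡ 17 (mod 19): 3·t ≡ 17 − 1 = 16 (mod 19).
    The inverse of 3 mod 19 is 13 (since 3·13 = 39 = 2·19 + 1), so t ≡ 13·16 = 208 ≡ 18 (mod 19).
    Then x = 1 + 3·18 = 55, valid modulo lcm(3, 19) = 57: x ≡ 55 (mod 57).
  Combine with x ≡ 7 (mod 13); new modulus lcm = 741.
    Write x = 55 + 57·t and substitute into x ≡ 7 (mod 13): 57·t ≡ 7 − 55 = -48 (mod 13).
    Reduce coefficients mod 13: 5·t ≡ 4 (mod 13).
    The inverse of 5 mod 13 is 8 (since 5·8 = 40 = 3·13 + 1), so t ≡ 8·4 = 32 ≡ 6 (mod 13).
    Then x = 55 + 57·6 = 397, valid modulo lcm(57, 13) = 741: x ≡ 397 (mod 741).
  Combine with x ≡ 1 (mod 7); new modulus lcm = 5187.
    Write x = 397 + 741·t and substitute into x ≡ 1 (mod 7): 741·t ≡ 1 − 397 = -396 (mod 7).
    Reduce coefficients mod 7: 6·t ≡ 3 (mod 7).
    The inverse of 6 mod 7 is 6 (since 6·6 = 36 = 5·7 + 1), so t ≡ 6·3 = 18 ≡ 4 (mod 7).
    Then x = 397 + 741·4 = 3361, valid modulo lcm(741, 7) = 5187: x ≡ 3361 (mod 5187).
Verify against each original: 3361 mod 3 = 1, 3361 mod 19 = 17, 3361 mod 13 = 7, 3361 mod 7 = 1.

x ≡ 3361 (mod 5187).


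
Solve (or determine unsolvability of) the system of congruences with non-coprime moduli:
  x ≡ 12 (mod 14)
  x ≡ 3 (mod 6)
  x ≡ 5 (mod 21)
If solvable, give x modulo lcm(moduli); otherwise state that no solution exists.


Moduli 14, 6, 21 are not pairwise coprime, so CRT works modulo lcm(m_i) when all pairwise compatibility conditions hold.
Pairwise compatibility: gcd(m_i, m_j) must divide a_i - a_j for every pair.
Merge one congruence at a time:
  Start: x ≡ 12 (mod 14).
  Combine with x ≡ 3 (mod 6): gcd(14, 6) = 2, and 3 - 12 = -9 is NOT divisible by 2.
    ⇒ system is inconsistent (no integer solution).

No solution (the system is inconsistent).


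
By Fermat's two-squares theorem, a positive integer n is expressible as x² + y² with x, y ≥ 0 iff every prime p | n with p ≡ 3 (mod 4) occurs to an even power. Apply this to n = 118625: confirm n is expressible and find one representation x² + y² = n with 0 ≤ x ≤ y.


Step 1: Factor n = 118625 = 5^3 · 13 · 73.
Step 2: Check the mod-4 condition on each prime factor: 5 ≡ 1 (mod 4), exponent 3; 13 ≡ 1 (mod 4), exponent 1; 73 ≡ 1 (mod 4), exponent 1.
All primes ≡ 3 (mod 4) appear to even exponent (or don't appear), so by the two-squares theorem n IS expressible as a sum of two squares.
Step 3: Build a representation. Group n = k² · m with k = 5 and m = 5 · 13 · 73 = 4745 (a product of primes ≡ 1 (mod 4)); a representation of m scales to one of n via (k·x)² + (k·y)² = k²(x² + y²). Each prime p ≡ 1 (mod 4) is itself a sum of two squares; find a² by testing p − a² for a perfect square:
  5: 5 − 1² = 4 = 2² ⇒ 5 = 1² + 2².
  13: 13 − 1² = 12, 13 − 2² = 9 = 3² ⇒ 13 = 2² + 3².
  73: 73 − 1² = 72, 73 − 2² = 69, 73 − 3² = 64 = 8² ⇒ 73 = 3² + 8².
  Combine using the Brahmagupta–Fibonacci identity (a² + b²)(c² + d²) = (ac − bd)² + (ad + bc)² = (ac + bd)² + (ad − bc)²:
  5 · 13 = 65: from (1² + 2²)(2² + 3²), take (1·2 − 2·3, 1·3 + 2·2) = (2 − 6, 3 + 4) = (-4, 7); dropping signs (only squares matter) gives (4, 7); check 4² + 7² = 16 + 49 = 65 ✓.
  65 · 73 = 4745: from (4² + 7²)(3² + 8²), take (4·3 − 7·8, 4·8 + 7·3) = (12 − 56, 32 + 21) = (-44, 53); dropping signs (only squares matter) gives (44, 53); check 44² + 53² = 1936 + 2809 = 4745 ✓.
  Scale by k = 5: (5·44, 5·53) = (220, 265).
Step 4: Order so x ≤ y and verify: 220² + 265² = 48400 + 70225 = 118625 = n. ✓

n = 118625 = 220² + 265² (one valid representation with x ≤ y).


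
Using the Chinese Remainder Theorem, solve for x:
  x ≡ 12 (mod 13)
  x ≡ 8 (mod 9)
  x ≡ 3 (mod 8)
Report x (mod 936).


Moduli 13, 9, 8 are pairwise coprime; by CRT there is a unique solution modulo M = 13 · 9 · 8 = 936.
Solve pairwise, accumulating the modulus:
  Start with x ≡ 12 (mod 13).
  Combine with x ≡ 8 (mod 9): since gcd(13, 9) = 1, we get a unique residue mod 117.
    Write x = 12 + 13·t and substitute into x ≡ 8 (mod 9): 13·t ≡ 8 − 12 = -4 (mod 9).
    Reduce coefficients mod 9: 4·t ≡ 5 (mod 9).
    The inverse of 4 mod 9 is 7 (since 4·7 = 28 = 3·9 + 1), so t ≡ 7·5 = 35 ≡ 8 (mod 9).
    Then x = 12 + 13·8 = 116, valid modulo lcm(13, 9) = 117: x ≡ 116 (mod 117).
  Combine with x ≡ 3 (mod 8): since gcd(117, 8) = 1, we get a unique residue mod 936.
    Write x = 116 + 117·t and substitute into x ≡ 3 (mod 8): 117·t ≡ 3 − 116 = -113 (mod 8).
    Reduce coefficients mod 8: 5·t ≡ 7 (mod 8).
    The inverse of 5 mod 8 is 5 (since 5·5 = 25 = 3·8 + 1), so t ≡ 5·7 = 35 ≡ 3 (mod 8).
    Then x = 116 + 117·3 = 467, valid modulo lcm(117, 8) = 936: x ≡ 467 (mod 936).
Verify: 467 mod 13 = 12 ✓, 467 mod 9 = 8 ✓, 467 mod 8 = 3 ✓.

x ≡ 467 (mod 936).


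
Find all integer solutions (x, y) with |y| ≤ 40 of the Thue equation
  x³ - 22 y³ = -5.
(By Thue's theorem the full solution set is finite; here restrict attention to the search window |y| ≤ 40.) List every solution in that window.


The equation is x³ - 22y³ = -5. For fixed y, x³ = 22·y³ − 5, so a solution requires the RHS to be a perfect cube.
Strategy: iterate y from -40 to 40, compute RHS = 22·y³ − 5, and check whether it is a (positive or negative) perfect cube.
Check small values of y:
  y = 0: RHS = -5 is not a perfect cube.
  y = 1: RHS = 17 is not a perfect cube.
  y = -1: RHS = -27 = (-3)³ ⇒ x = -3 works.
  y = 2: RHS = 171 is not a perfect cube.
  y = -2: RHS = -181 is not a perfect cube.
  y = 3: RHS = 589 is not a perfect cube.
  y = -3: RHS = -599 is not a perfect cube.
Continuing the search up to |y| = 40 finds no further solutions beyond those listed.
Collected solutions: (-3, -1).

Solutions (with |y| ≤ 40): (-3, -1).


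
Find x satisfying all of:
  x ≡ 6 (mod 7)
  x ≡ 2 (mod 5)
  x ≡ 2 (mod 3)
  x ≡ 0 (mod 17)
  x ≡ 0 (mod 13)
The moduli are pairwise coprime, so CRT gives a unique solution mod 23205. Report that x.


Product of moduli M = 7 · 5 · 3 · 17 · 13 = 23205.
Merge one congruence at a time:
  Start: x ≡ 6 (mod 7).
  Combine with x ≡ 2 (mod 5); new modulus lcm = 35.
    Write x = 6 + 7·t and substitute into x ≡ 2 (mod 5): 7·t ≡ 2 − 6 = -4 (mod 5).
    Reduce coefficients mod 5: 2·t ≡ 1 (mod 5).
    The inverse of 2 mod 5 is 3 (since 2·3 = 6 = 1·5 + 1), so t ≡ 3·1 = 3 ≡ 3 (mod 5).
    Then x = 6 + 7·3 = 27, valid modulo lcm(7, 5) = 35: x ≡ 27 (mod 35).
  Combine with x ≡ 2 (mod 3); new modulus lcm = 105.
    Write x = 27 + 35·t and substitute into x ≡ 2 (mod 3): 35·t ≡ 2 − 27 = -25 (mod 3).
    Reduce coefficients mod 3: 2·t ≡ 2 (mod 3).
    The inverse of 2 mod 3 is 2 (since 2·2 = 4 = 1·3 + 1), so t ≡ 2·2 = 4 ≡ 1 (mod 3).
    Then x = 27 + 35·1 = 62, valid modulo lcm(35, 3) = 105: x ≡ 62 (mod 105).
  Combine with x ≡ 0 (mod 17); new modulus lcm = 1785.
    Write x = 62 + 105·t and substitute into x ≡ 0 (mod 17): 105·t ≡ 0 − 62 = -62 (mod 17).
    Reduce coefficients mod 17: 3·t ≡ 6 (mod 17).
    The inverse of 3 mod 17 is 6 (since 3·6 = 18 = 1·17 + 1), so t ≡ 6·6 = 36 ≡ 2 (mod 17).
    Then x = 62 + 105·2 = 272, valid modulo lcm(105, 17) = 1785: x ≡ 272 (mod 1785).
  Combine with x ≡ 0 (mod 13); new modulus lcm = 23205.
    Write x = 272 + 1785·t and substitute into x ≡ 0 (mod 13): 1785·t ≡ 0 − 272 = -272 (mod 13).
    Reduce coefficients mod 13: 4·t ≡ 1 (mod 13).
    The inverse of 4 mod 13 is 10 (since 4·10 = 40 = 3·13 + 1), so t ≡ 10·1 = 10 ≡ 10 (mod 13).
    Then x = 272 + 1785·10 = 18122, valid modulo lcm(1785, 13) = 23205: x ≡ 18122 (mod 23205).
Verify against each original: 18122 mod 7 = 6, 18122 mod 5 = 2, 18122 mod 3 = 2, 18122 mod 17 = 0, 18122 mod 13 = 0.

x ≡ 18122 (mod 23205).


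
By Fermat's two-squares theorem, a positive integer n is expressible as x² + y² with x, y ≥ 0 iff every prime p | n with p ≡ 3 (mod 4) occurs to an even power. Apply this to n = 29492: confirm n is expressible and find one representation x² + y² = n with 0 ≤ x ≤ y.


Step 1: Factor n = 29492 = 2^2 · 73 · 101.
Step 2: Check the mod-4 condition on each prime factor: 2 = 2 (special); 73 ≡ 1 (mod 4), exponent 1; 101 ≡ 1 (mod 4), exponent 1.
All primes ≡ 3 (mod 4) appear to even exponent (or don't appear), so by the two-squares theorem n IS expressible as a sum of two squares.
Step 3: Build a representation. Group n = k² · m with k = 2 and m = 73 · 101 = 7373 (a product of primes ≡ 1 (mod 4)); a representation of m scales to one of n via (k·x)² + (k·y)² = k²(x² + y²). Each prime p ≡ 1 (mod 4) is itself a sum of two squares; find a² by testing p − a² for a perfect square:
  73: 73 − 1² = 72, 73 − 2² = 69, 73 − 3² = 64 = 8² ⇒ 73 = 3² + 8².
  101: 101 − 1² = 100 = 10² ⇒ 101 = 1² + 10².
  Combine using the Brahmagupta–Fibonacci identity (a² + b²)(c² + d²) = (ac − bd)² + (ad + bc)² = (ac + bd)² + (ad − bc)²:
  73 · 101 = 7373: from (3² + 8²)(1² + 10²), take (3·1 − 8·10, 3·10 + 8·1) = (3 − 80, 30 + 8) = (-77, 38); dropping signs (only squares matter) gives (77, 38); check 77² + 38² = 5929 + 1444 = 7373 ✓.
  Scale by k = 2: (2·77, 2·38) = (154, 76).
Step 4: Order so x ≤ y and verify: 76² + 154² = 5776 + 23716 = 29492 = n. ✓

n = 29492 = 76² + 154² (one valid representation with x ≤ y).


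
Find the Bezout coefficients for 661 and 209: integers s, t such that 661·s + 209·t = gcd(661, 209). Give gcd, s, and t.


Euclidean algorithm on (661, 209) — divide until remainder is 0:
  661 = 3 · 209 + 34
  209 = 6 · 34 + 5
  34 = 6 · 5 + 4
  5 = 1 · 4 + 1
  4 = 4 · 1 + 0
gcd(661, 209) = 1.
Track Bezout coefficients alongside the remainders: start with r₀ = 661 = a·1 + b·0 (s = 1, t = 0) and r₁ = 209 = a·0 + b·1 (s = 0, t = 1); each new remainder r_{k+1} = r_{k-1} − q_k·r_k inherits s_{k+1} = s_{k-1} − q_k·s_k, t_{k+1} = t_{k-1} − q_k·t_k, so r_k = a·s_k + b·t_k at every step:
  q = 3: r = 34, s = 1 − 3·0 = 1, t = 0 − 3·1 = -3  (check: 661·1 + 209·(-3) = 34)
  q = 6: r = 5, s = 0 − 6·1 = -6, t = 1 − 6·(-3) = 19  (check: 661·(-6) + 209·19 = 5)
  q = 6: r = 4, s = 1 − 6·(-6) = 37, t = -3 − 6·19 = -117  (check: 661·37 + 209·(-117) = 4)
  q = 1: r = 1, s = -6 − 1·37 = -43, t = 19 − 1·(-117) = 136  (check: 661·(-43) + 209·136 = 1)
The row with r = 1 (the gcd) gives the Bezout coefficients s = -43, t = 136.
Result: 661 · (-43) + 209 · (136) = 1.

gcd(661, 209) = 1; s = -43, t = 136 (check: 661·(-43) + 209·136 = 1).


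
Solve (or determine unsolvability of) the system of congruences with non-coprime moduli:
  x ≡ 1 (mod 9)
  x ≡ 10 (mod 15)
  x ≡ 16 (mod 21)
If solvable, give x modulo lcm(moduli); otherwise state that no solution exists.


Moduli 9, 15, 21 are not pairwise coprime, so CRT works modulo lcm(m_i) when all pairwise compatibility conditions hold.
Pairwise compatibility: gcd(m_i, m_j) must divide a_i - a_j for every pair.
Merge one congruence at a time:
  Start: x ≡ 1 (mod 9).
  Combine with x ≡ 10 (mod 15): gcd(9, 15) = 3; 10 - 1 = 9, which IS divisible by 3, so compatible.
    Write x = 1 + 9·t and substitute into x ≡ 10 (mod 15): 9·t ≡ 10 − 1 = 9 (mod 15).
    Divide the congruence (and modulus) by g = 3: 3·t ≡ 3 (mod 5).
    The inverse of 3 mod 5 is 2 (since 3·2 = 6 = 1·5 + 1), so t ≡ 2·3 = 6 ≡ 1 (mod 5).
    Then x = 1 + 9·1 = 10, valid modulo lcm(9, 15) = 45: x ≡ 10 (mod 45).
  Combine with x ≡ 16 (mod 21): gcd(45, 21) = 3; 16 - 10 = 6, which IS divisible by 3, so compatible.
    Write x = 10 + 45·t and substitute into x ≡ 16 (mod 21): 45·t ≡ 16 − 10 = 6 (mod 21).
    Divide the congruence (and modulus) by g = 3: 15·t ≡ 2 (mod 7).
    Reduce coefficients mod 7: 1·t ≡ 2 (mod 7).
    So t ≡ 2 (mod 7).
    Then x = 10 + 45·2 = 100, valid modulo lcm(45, 21) = 315: x ≡ 100 (mod 315).
Verify: 100 mod 9 = 1, 100 mod 15 = 10, 100 mod 21 = 16.

x ≡ 100 (mod 315).


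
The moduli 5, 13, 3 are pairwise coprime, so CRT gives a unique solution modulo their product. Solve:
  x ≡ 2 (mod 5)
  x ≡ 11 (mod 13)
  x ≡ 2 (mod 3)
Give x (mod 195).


Moduli 5, 13, 3 are pairwise coprime; by CRT there is a unique solution modulo M = 5 · 13 · 3 = 195.
Solve pairwise, accumulating the modulus:
  Start with x ≡ 2 (mod 5).
  Combine with x ≡ 11 (mod 13): since gcd(5, 13) = 1, we get a unique residue mod 65.
    Write x = 2 + 5·t and substitute into x ≡ 11 (mod 13): 5·t ≡ 11 − 2 = 9 (mod 13).
    The inverse of 5 mod 13 is 8 (since 5·8 = 40 = 3·13 + 1), so t ≡ 8·9 = 72 ≡ 7 (mod 13).
    Then x = 2 + 5·7 = 37, valid modulo lcm(5, 13) = 65: x ≡ 37 (mod 65).
  Combine with x ≡ 2 (mod 3): since gcd(65, 3) = 1, we get a unique residue mod 195.
    Write x = 37 + 65·t and substitute into x ≡ 2 (mod 3): 65·t ≡ 2 − 37 = -35 (mod 3).
    Reduce coefficients mod 3: 2·t ≡ 1 (mod 3).
    The inverse of 2 mod 3 is 2 (since 2·2 = 4 = 1·3 + 1), so t ≡ 2·1 = 2 ≡ 2 (mod 3).
    Then x = 37 + 65·2 = 167, valid modulo lcm(65, 3) = 195: x ≡ 167 (mod 195).
Verify: 167 mod 5 = 2 ✓, 167 mod 13 = 11 ✓, 167 mod 3 = 2 ✓.

x ≡ 167 (mod 195).


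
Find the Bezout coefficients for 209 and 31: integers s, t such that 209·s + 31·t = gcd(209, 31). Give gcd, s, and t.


Euclidean algorithm on (209, 31) — divide until remainder is 0:
  209 = 6 · 31 + 23
  31 = 1 · 23 + 8
  23 = 2 · 8 + 7
  8 = 1 · 7 + 1
  7 = 7 · 1 + 0
gcd(209, 31) = 1.
Track Bezout coefficients alongside the remainders: start with r₀ = 209 = a·1 + b·0 (s = 1, t = 0) and r₁ = 31 = a·0 + b·1 (s = 0, t = 1); each new remainder r_{k+1} = r_{k-1} − q_k·r_k inherits s_{k+1} = s_{k-1} − q_k·s_k, t_{k+1} = t_{k-1} − q_k·t_k, so r_k = a·s_k + b·t_k at every step:
  q = 6: r = 23, s = 1 − 6·0 = 1, t = 0 − 6·1 = -6  (check: 209·1 + 31·(-6) = 23)
  q = 1: r = 8, s = 0 − 1·1 = -1, t = 1 − 1·(-6) = 7  (check: 209·(-1) + 31·7 = 8)
  q = 2: r = 7, s = 1 − 2·(-1) = 3, t = -6 − 2·7 = -20  (check: 209·3 + 31·(-20) = 7)
  q = 1: r = 1, s = -1 − 1·3 = -4, t = 7 − 1·(-20) = 27  (check: 209·(-4) + 31·27 = 1)
The row with r = 1 (the gcd) gives the Bezout coefficients s = -4, t = 27.
Result: 209 · (-4) + 31 · (27) = 1.

gcd(209, 31) = 1; s = -4, t = 27 (check: 209·(-4) + 31·27 = 1).


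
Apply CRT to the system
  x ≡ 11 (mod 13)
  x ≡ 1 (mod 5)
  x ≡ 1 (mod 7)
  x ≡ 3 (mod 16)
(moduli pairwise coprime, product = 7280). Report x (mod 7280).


Product of moduli M = 13 · 5 · 7 · 16 = 7280.
Merge one congruence at a time:
  Start: x ≡ 11 (mod 13).
  Combine with x ≡ 1 (mod 5); new modulus lcm = 65.
    Write x = 11 + 13·t and substitute into x ≡ 1 (mod 5): 13·t ≡ 1 − 11 = -10 (mod 5).
    Reduce coefficients mod 5: 3·t ≡ 0 (mod 5).
    The inverse of 3 mod 5 is 2 (since 3·2 = 6 = 1·5 + 1), so t ≡ 2·0 = 0 ≡ 0 (mod 5).
    Then x = 11 + 13·0 = 11, valid modulo lcm(13, 5) = 65: x ≡ 11 (mod 65).
  Combine with x ≡ 1 (mod 7); new modulus lcm = 455.
    Write x = 11 + 65·t and substitute into x ≡ 1 (mod 7): 65·t ≡ 1 − 11 = -10 (mod 7).
    Reduce coefficients mod 7: 2·t ≡ 4 (mod 7).
    The inverse of 2 mod 7 is 4 (since 2·4 = 8 = 1·7 + 1), so t ≡ 4·4 = 16 ≡ 2 (mod 7).
    Then x = 11 + 65·2 = 141, valid modulo lcm(65, 7) = 455: x ≡ 141 (mod 455).
  Combine with x ≡ 3 (mod 16); new modulus lcm = 7280.
    Write x = 141 + 455·t and substitute into x ≡ 3 (mod 16): 455·t ≡ 3 − 141 = -138 (mod 16).
    Reduce coefficients mod 16: 7·t ≡ 6 (mod 16).
    The inverse of 7 mod 16 is 7 (since 7·7 = 49 = 3·16 + 1), so t ≡ 7·6 = 42 ≡ 10 (mod 16).
    Then x = 141 + 455·10 = 4691, valid modulo lcm(455, 16) = 7280: x ≡ 4691 (mod 7280).
Verify against each original: 4691 mod 13 = 11, 4691 mod 5 = 1, 4691 mod 7 = 1, 4691 mod 16 = 3.

x ≡ 4691 (mod 7280).


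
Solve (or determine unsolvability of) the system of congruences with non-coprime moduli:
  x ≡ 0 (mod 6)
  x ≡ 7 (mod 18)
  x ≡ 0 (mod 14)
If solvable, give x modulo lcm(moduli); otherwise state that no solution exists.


Moduli 6, 18, 14 are not pairwise coprime, so CRT works modulo lcm(m_i) when all pairwise compatibility conditions hold.
Pairwise compatibility: gcd(m_i, m_j) must divide a_i - a_j for every pair.
Merge one congruence at a time:
  Start: x ≡ 0 (mod 6).
  Combine with x ≡ 7 (mod 18): gcd(6, 18) = 6, and 7 - 0 = 7 is NOT divisible by 6.
    ⇒ system is inconsistent (no integer solution).

No solution (the system is inconsistent).


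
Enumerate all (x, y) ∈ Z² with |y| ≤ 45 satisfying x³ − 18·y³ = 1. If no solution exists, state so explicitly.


The equation is x³ - 18y³ = 1. For fixed y, x³ = 18·y³ + 1, so a solution requires the RHS to be a perfect cube.
Strategy: iterate y from -45 to 45, compute RHS = 18·y³ + 1, and check whether it is a (positive or negative) perfect cube.
Check small values of y:
  y = 0: RHS = 1 = (1)³ ⇒ x = 1 works.
  y = 1: RHS = 19 is not a perfect cube.
  y = -1: RHS = -17 is not a perfect cube.
  y = 2: RHS = 145 is not a perfect cube.
  y = -2: RHS = -143 is not a perfect cube.
  y = 3: RHS = 487 is not a perfect cube.
  y = -3: RHS = -485 is not a perfect cube.
Continuing the search up to |y| = 45 finds no further solutions beyond those listed.
Collected solutions: (1, 0).

Solutions (with |y| ≤ 45): (1, 0).


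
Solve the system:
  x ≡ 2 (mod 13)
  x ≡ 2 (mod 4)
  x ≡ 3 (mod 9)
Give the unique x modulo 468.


Moduli 13, 4, 9 are pairwise coprime; by CRT there is a unique solution modulo M = 13 · 4 · 9 = 468.
Solve pairwise, accumulating the modulus:
  Start with x ≡ 2 (mod 13).
  Combine with x ≡ 2 (mod 4): since gcd(13, 4) = 1, we get a unique residue mod 52.
    Write x = 2 + 13·t and substitute into x ≡ 2 (mod 4): 13·t ≡ 2 − 2 = 0 (mod 4).
    Reduce coefficients mod 4: 1·t ≡ 0 (mod 4).
    So t ≡ 0 (mod 4).
    Then x = 2 + 13·0 = 2, valid modulo lcm(13, 4) = 52: x ≡ 2 (mod 52).
  Combine with x ≡ 3 (mod 9): since gcd(52, 9) = 1, we get a unique residue mod 468.
    Write x = 2 + 52·t and substitute into x ≡ 3 (mod 9): 52·t ≡ 3 − 2 = 1 (mod 9).
    Reduce coefficients mod 9: 7·t ≡ 1 (mod 9).
    The inverse of 7 mod 9 is 4 (since 7·4 = 28 = 3·9 + 1), so t ≡ 4·1 = 4 ≡ 4 (mod 9).
    Then x = 2 + 52·4 = 210, valid modulo lcm(52, 9) = 468: x ≡ 210 (mod 468).
Verify: 210 mod 13 = 2 ✓, 210 mod 4 = 2 ✓, 210 mod 9 = 3 ✓.

x ≡ 210 (mod 468).


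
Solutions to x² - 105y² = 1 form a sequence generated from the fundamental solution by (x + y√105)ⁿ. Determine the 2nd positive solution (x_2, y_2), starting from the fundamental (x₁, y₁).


Step 1: Find the fundamental solution (x₁, y₁) of x² - 105y² = 1.
  Expand √105 as a continued fraction. a₀ = ⌊√105⌋ = 10; iterate m_{k+1} = d_k·a_k − m_k, d_{k+1} = (105 − m_{k+1}²)/d_k, a_{k+1} = ⌊(a₀ + m_{k+1})/d_{k+1}⌋ (starting m₀ = 0, d₀ = 1), with convergents p_k = a_k·p_{k-1} + p_{k-2}, q_k = a_k·q_{k-1} + q_{k-2} (p₋₁ = 1, q₋₁ = 0):
  k = 0: a₀ = 10; p₀/q₀ = 10/1; p₀² − 105·q₀² = 100 − 105 = -5.
  k = 1: m = 10, d = 5, a = ⌊(10 + 10)/5⌋ = 4; p/q = (4·10 + 1)/(4·1 + 0) = 41/4; p² − 105·q² = 1681 − 1680 = 1.
  The first convergent with p² − 105·q² = 1 gives the fundamental solution (x₁, y₁) = (41, 4).
Step 2: Apply the recurrence (x_{n+1}, y_{n+1}) = (x₁x_n + 105y₁y_n, x₁y_n + y₁x_n) repeatedly.
  From (x_1, y_1) = (41, 4): x_2 = 41·41 + 105·4·4 = 3361; y_2 = 41·4 + 4·41 = 328.
Step 3: Verify x_2² - 105·y_2² = 11296321 - 11296320 = 1 (should be 1). ✓

(x_1, y_1) = (41, 4); (x_2, y_2) = (3361, 328).


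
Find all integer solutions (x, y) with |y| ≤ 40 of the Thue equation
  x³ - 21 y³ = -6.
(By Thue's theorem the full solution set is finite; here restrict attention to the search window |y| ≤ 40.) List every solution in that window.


The equation is x³ - 21y³ = -6. For fixed y, x³ = 21·y³ − 6, so a solution requires the RHS to be a perfect cube.
Strategy: iterate y from -40 to 40, compute RHS = 21·y³ − 6, and check whether it is a (positive or negative) perfect cube.
Check small values of y:
  y = 0: RHS = -6 is not a perfect cube.
  y = 1: RHS = 15 is not a perfect cube.
  y = -1: RHS = -27 = (-3)³ ⇒ x = -3 works.
  y = 2: RHS = 162 is not a perfect cube.
  y = -2: RHS = -174 is not a perfect cube.
  y = 3: RHS = 561 is not a perfect cube.
  y = -3: RHS = -573 is not a perfect cube.
Continuing the search up to |y| = 40 finds no further solutions beyond those listed.
Collected solutions: (-3, -1).

Solutions (with |y| ≤ 40): (-3, -1).


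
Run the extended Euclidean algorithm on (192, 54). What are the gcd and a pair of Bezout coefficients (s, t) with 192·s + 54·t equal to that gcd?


Euclidean algorithm on (192, 54) — divide until remainder is 0:
  192 = 3 · 54 + 30
  54 = 1 · 30 + 24
  30 = 1 · 24 + 6
  24 = 4 · 6 + 0
gcd(192, 54) = 6.
Track Bezout coefficients alongside the remainders: start with r₀ = 192 = a·1 + b·0 (s = 1, t = 0) and r₁ = 54 = a·0 + b·1 (s = 0, t = 1); each new remainder r_{k+1} = r_{k-1} − q_k·r_k inherits s_{k+1} = s_{k-1} − q_k·s_k, t_{k+1} = t_{k-1} − q_k·t_k, so r_k = a·s_k + b·t_k at every step:
  q = 3: r = 30, s = 1 − 3·0 = 1, t = 0 − 3·1 = -3  (check: 192·1 + 54·(-3) = 30)
  q = 1: r = 24, s = 0 − 1·1 = -1, t = 1 − 1·(-3) = 4  (check: 192·(-1) + 54·4 = 24)
  q = 1: r = 6, s = 1 − 1·(-1) = 2, t = -3 − 1·4 = -7  (check: 192·2 + 54·(-7) = 6)
The row with r = 6 (the gcd) gives the Bezout coefficients s = 2, t = -7.
Result: 192 · (2) + 54 · (-7) = 6.

gcd(192, 54) = 6; s = 2, t = -7 (check: 192·2 + 54·(-7) = 6).


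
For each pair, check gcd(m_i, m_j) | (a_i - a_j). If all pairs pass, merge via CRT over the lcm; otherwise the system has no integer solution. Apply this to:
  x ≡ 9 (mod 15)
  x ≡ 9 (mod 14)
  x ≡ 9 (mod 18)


Moduli 15, 14, 18 are not pairwise coprime, so CRT works modulo lcm(m_i) when all pairwise compatibility conditions hold.
Pairwise compatibility: gcd(m_i, m_j) must divide a_i - a_j for every pair.
Merge one congruence at a time:
  Start: x ≡ 9 (mod 15).
  Combine with x ≡ 9 (mod 14): gcd(15, 14) = 1; 9 - 9 = 0, which IS divisible by 1, so compatible.
    Write x = 9 + 15·t and substitute into x ≡ 9 (mod 14): 15·t ≡ 9 − 9 = 0 (mod 14).
    Reduce coefficients mod 14: 1·t ≡ 0 (mod 14).
    So t ≡ 0 (mod 14).
    Then x = 9 + 15·0 = 9, valid modulo lcm(15, 14) = 210: x ≡ 9 (mod 210).
  Combine with x ≡ 9 (mod 18): gcd(210, 18) = 6; 9 - 9 = 0, which IS divisible by 6, so compatible.
    Write x = 9 + 210·t and substitute into x ≡ 9 (mod 18): 210·t ≡ 9 − 9 = 0 (mod 18).
    Divide the congruence (and modulus) by g = 6: 35·t ≡ 0 (mod 3).
    Reduce coefficients mod 3: 2·t ≡ 0 (mod 3).
    The inverse of 2 mod 3 is 2 (since 2·2 = 4 = 1·3 + 1), so t ≡ 2·0 = 0 ≡ 0 (mod 3).
    Then x = 9 + 210·0 = 9, valid modulo lcm(210, 18) = 630: x ≡ 9 (mod 630).
Verify: 9 mod 15 = 9, 9 mod 14 = 9, 9 mod 18 = 9.

x ≡ 9 (mod 630).


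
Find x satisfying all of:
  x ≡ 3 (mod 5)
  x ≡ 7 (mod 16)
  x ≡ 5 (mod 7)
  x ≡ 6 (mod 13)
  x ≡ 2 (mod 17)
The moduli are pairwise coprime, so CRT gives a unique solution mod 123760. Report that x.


Product of moduli M = 5 · 16 · 7 · 13 · 17 = 123760.
Merge one congruence at a time:
  Start: x ≡ 3 (mod 5).
  Combine with x ≡ 7 (mod 16); new modulus lcm = 80.
    Write x = 3 + 5·t and substitute into x ≡ 7 (mod 16): 5·t ≡ 7 − 3 = 4 (mod 16).
    The inverse of 5 mod 16 is 13 (since 5·13 = 65 = 4·16 + 1), so t ≡ 13·4 = 52 ≡ 4 (mod 16).
    Then x = 3 + 5·4 = 23, valid modulo lcm(5, 16) = 80: x ≡ 23 (mod 80).
  Combine with x ≡ 5 (mod 7); new modulus lcm = 560.
    Write x = 23 + 80·t and substitute into x ≡ 5 (mod 7): 80·t ≡ 5 − 23 = -18 (mod 7).
    Reduce coefficients mod 7: 3·t ≡ 3 (mod 7).
    The inverse of 3 mod 7 is 5 (since 3·5 = 15 = 2·7 + 1), so t ≡ 5·3 = 15 ≡ 1 (mod 7).
    Then x = 23 + 80·1 = 103, valid modulo lcm(80, 7) = 560: x ≡ 103 (mod 560).
  Combine with x ≡ 6 (mod 13); new modulus lcm = 7280.
    Write x = 103 + 560·t and substitute into x ≡ 6 (mod 13): 560·t ≡ 6 − 103 = -97 (mod 13).
    Reduce coefficients mod 13: 1·t ≡ 7 (mod 13).
    So t ≡ 7 (mod 13).
    Then x = 103 + 560·7 = 4023, valid modulo lcm(560, 13) = 7280: x ≡ 4023 (mod 7280).
  Combine with x ≡ 2 (mod 17); new modulus lcm = 123760.
    Write x = 4023 + 7280·t and substitute into x ≡ 2 (mod 17): 7280·t ≡ 2 − 4023 = -4021 (mod 17).
    Reduce coefficients mod 17: 4·t ≡ 8 (mod 17).
    The inverse of 4 mod 17 is 13 (since 4·13 = 52 = 3·17 + 1), so t ≡ 13·8 = 104 ≡ 2 (mod 17).
    Then x = 4023 + 7280·2 = 18583, valid modulo lcm(7280, 17) = 123760: x ≡ 18583 (mod 123760).
Verify against each original: 18583 mod 5 = 3, 18583 mod 16 = 7, 18583 mod 7 = 5, 18583 mod 13 = 6, 18583 mod 17 = 2.

x ≡ 18583 (mod 123760).


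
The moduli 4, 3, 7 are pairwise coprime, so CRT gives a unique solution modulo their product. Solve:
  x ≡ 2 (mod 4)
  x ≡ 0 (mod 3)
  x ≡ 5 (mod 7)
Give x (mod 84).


Moduli 4, 3, 7 are pairwise coprime; by CRT there is a unique solution modulo M = 4 · 3 · 7 = 84.
Solve pairwise, accumulating the modulus:
  Start with x ≡ 2 (mod 4).
  Combine with x ≡ 0 (mod 3): since gcd(4, 3) = 1, we get a unique residue mod 12.
    Write x = 2 + 4·t and substitute into x ≡ 0 (mod 3): 4·t ≡ 0 − 2 = -2 (mod 3).
    Reduce coefficients mod 3: 1·t ≡ 1 (mod 3).
    So t ≡ 1 (mod 3).
    Then x = 2 + 4·1 = 6, valid modulo lcm(4, 3) = 12: x ≡ 6 (mod 12).
  Combine with x ≡ 5 (mod 7): since gcd(12, 7) = 1, we get a unique residue mod 84.
    Write x = 6 + 12·t and substitute into x ≡ 5 (mod 7): 12·t ≡ 5 − 6 = -1 (mod 7).
    Reduce coefficients mod 7: 5·t ≡ 6 (mod 7).
    The inverse of 5 mod 7 is 3 (since 5·3 = 15 = 2·7 + 1), so t ≡ 3·6 = 18 ≡ 4 (mod 7).
    Then x = 6 + 12·4 = 54, valid modulo lcm(12, 7) = 84: x ≡ 54 (mod 84).
Verify: 54 mod 4 = 2 ✓, 54 mod 3 = 0 ✓, 54 mod 7 = 5 ✓.

x ≡ 54 (mod 84).


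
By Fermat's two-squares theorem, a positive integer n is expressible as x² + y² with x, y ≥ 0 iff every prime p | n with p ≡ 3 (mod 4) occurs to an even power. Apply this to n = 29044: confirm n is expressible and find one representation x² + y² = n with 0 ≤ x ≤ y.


Step 1: Factor n = 29044 = 2^2 · 53 · 137.
Step 2: Check the mod-4 condition on each prime factor: 2 = 2 (special); 53 ≡ 1 (mod 4), exponent 1; 137 ≡ 1 (mod 4), exponent 1.
All primes ≡ 3 (mod 4) appear to even exponent (or don't appear), so by the two-squares theorem n IS expressible as a sum of two squares.
Step 3: Build a representation. Group n = k² · m with k = 2 and m = 53 · 137 = 7261 (a product of primes ≡ 1 (mod 4)); a representation of m scales to one of n via (k·x)² + (k·y)² = k²(x² + y²). Each prime p ≡ 1 (mod 4) is itself a sum of two squares; find a² by testing p − a² for a perfect square:
  53: 53 − 1² = 52, 53 − 2² = 49 = 7² ⇒ 53 = 2² + 7².
  137: 137 − 1² = 136, 137 − 2² = 133, 137 − 3² = 128, 137 − 4² = 121 = 11² ⇒ 137 = 4² + 11².
  Combine using the Brahmagupta–Fibonacci identity (a² + b²)(c² + d²) = (ac − bd)² + (ad + bc)² = (ac + bd)² + (ad − bc)²:
  53 · 137 = 7261: from (2² + 7²)(4² + 11²), take (2·4 − 7·11, 2·11 + 7·4) = (8 − 77, 22 + 28) = (-69, 50); dropping signs (only squares matter) gives (69, 50); check 69² + 50² = 4761 + 2500 = 7261 ✓.
  Scale by k = 2: (2·69, 2·50) = (138, 100).
Step 4: Order so x ≤ y and verify: 100² + 138² = 10000 + 19044 = 29044 = n. ✓

n = 29044 = 100² + 138² (one valid representation with x ≤ y).


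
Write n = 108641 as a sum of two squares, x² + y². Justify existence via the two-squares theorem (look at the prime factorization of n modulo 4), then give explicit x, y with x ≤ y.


Step 1: Factor n = 108641 = 13 · 61 · 137.
Step 2: Check the mod-4 condition on each prime factor: 13 ≡ 1 (mod 4), exponent 1; 61 ≡ 1 (mod 4), exponent 1; 137 ≡ 1 (mod 4), exponent 1.
All primes ≡ 3 (mod 4) appear to even exponent (or don't appear), so by the two-squares theorem n IS expressible as a sum of two squares.
Step 3: Build a representation. Here n = 13 · 61 · 137 is a product of primes ≡ 1 (mod 4). Each prime p ≡ 1 (mod 4) is itself a sum of two squares; find a² by testing p − a² for a perfect square:
  13: 13 − 1² = 12, 13 − 2² = 9 = 3² ⇒ 13 = 2² + 3².
  61: 61 − 1² = 60, 61 − 2² = 57, 61 − 3² = 52, 61 − 4² = 45, 61 − 5² = 36 = 6² ⇒ 61 = 5² + 6².
  137: 137 − 1² = 136, 137 − 2² = 133, 137 − 3² = 128, 137 − 4² = 121 = 11² ⇒ 137 = 4² + 11².
  Combine using the Brahmagupta–Fibonacci identity (a² + b²)(c² + d²) = (ac − bd)² + (ad + bc)² = (ac + bd)² + (ad − bc)²:
  13 · 61 = 793: from (2² + 3²)(5² + 6²), take (2·5 − 3·6, 2·6 + 3·5) = (10 − 18, 12 + 15) = (-8, 27); dropping signs (only squares matter) gives (8, 27); check 8² + 27² = 64 + 729 = 793 ✓.
  793 · 137 = 108641: from (8² + 27²)(4² + 11²), take (8·4 − 27·11, 8·11 + 27·4) = (32 − 297, 88 + 108) = (-265, 196); dropping signs (only squares matter) gives (265, 196); check 265² + 196² = 70225 + 38416 = 108641 ✓.
Step 4: Order so x ≤ y and verify: 196² + 265² = 38416 + 70225 = 108641 = n. ✓

n = 108641 = 196² + 265² (one valid representation with x ≤ y).


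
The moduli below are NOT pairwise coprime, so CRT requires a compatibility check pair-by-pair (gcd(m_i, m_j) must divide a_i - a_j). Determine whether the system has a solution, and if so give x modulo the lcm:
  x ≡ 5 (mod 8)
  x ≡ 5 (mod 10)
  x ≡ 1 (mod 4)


Moduli 8, 10, 4 are not pairwise coprime, so CRT works modulo lcm(m_i) when all pairwise compatibility conditions hold.
Pairwise compatibility: gcd(m_i, m_j) must divide a_i - a_j for every pair.
Merge one congruence at a time:
  Start: x ≡ 5 (mod 8).
  Combine with x ≡ 5 (mod 10): gcd(8, 10) = 2; 5 - 5 = 0, which IS divisible by 2, so compatible.
    Write x = 5 + 8·t and substitute into x ≡ 5 (mod 10): 8·t ≡ 5 − 5 = 0 (mod 10).
    Divide the congruence (and modulus) by g = 2: 4·t ≡ 0 (mod 5).
    The inverse of 4 mod 5 is 4 (since 4·4 = 16 = 3·5 + 1), so t ≡ 4·0 = 0 ≡ 0 (mod 5).
    Then x = 5 + 8·0 = 5, valid modulo lcm(8, 10) = 40: x ≡ 5 (mod 40).
  Combine with x ≡ 1 (mod 4): gcd(40, 4) = 4; 1 - 5 = -4, which IS divisible by 4, so compatible.
    Write x = 5 + 40·t and substitute into x ≡ 1 (mod 4): 40·t ≡ 1 − 5 = -4 (mod 4).
    Divide the congruence (and modulus) by g = 4: 10·t ≡ -1 (mod 1).
    Modulo 1 every t works; take t = 0.
    Then x = 5 + 40·0 = 5, valid modulo lcm(40, 4) = 40: x ≡ 5 (mod 40).
Verify: 5 mod 8 = 5, 5 mod 10 = 5, 5 mod 4 = 1.

x ≡ 5 (mod 40).


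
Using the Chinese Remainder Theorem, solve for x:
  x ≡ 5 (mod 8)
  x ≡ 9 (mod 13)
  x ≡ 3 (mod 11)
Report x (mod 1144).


Moduli 8, 13, 11 are pairwise coprime; by CRT there is a unique solution modulo M = 8 · 13 · 11 = 1144.
Solve pairwise, accumulating the modulus:
  Start with x ≡ 5 (mod 8).
  Combine with x ≡ 9 (mod 13): since gcd(8, 13) = 1, we get a unique residue mod 104.
    Write x = 5 + 8·t and substitute into x ≡ 9 (mod 13): 8·t ≡ 9 − 5 = 4 (mod 13).
    The inverse of 8 mod 13 is 5 (since 8·5 = 40 = 3·13 + 1), so t ≡ 5·4 = 20 ≡ 7 (mod 13).
    Then x = 5 + 8·7 = 61, valid modulo lcm(8, 13) = 104: x ≡ 61 (mod 104).
  Combine with x ≡ 3 (mod 11): since gcd(104, 11) = 1, we get a unique residue mod 1144.
    Write x = 61 + 104·t and substitute into x ≡ 3 (mod 11): 104·t ≡ 3 − 61 = -58 (mod 11).
    Reduce coefficients mod 11: 5·t ≡ 8 (mod 11).
    The inverse of 5 mod 11 is 9 (since 5·9 = 45 = 4·11 + 1), so t ≡ 9·8 = 72 ≡ 6 (mod 11).
    Then x = 61 + 104·6 = 685, valid modulo lcm(104, 11) = 1144: x ≡ 685 (mod 1144).
Verify: 685 mod 8 = 5 ✓, 685 mod 13 = 9 ✓, 685 mod 11 = 3 ✓.

x ≡ 685 (mod 1144).


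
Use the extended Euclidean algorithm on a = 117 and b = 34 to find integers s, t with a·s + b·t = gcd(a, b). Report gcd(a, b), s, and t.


Euclidean algorithm on (117, 34) — divide until remainder is 0:
  117 = 3 · 34 + 15
  34 = 2 · 15 + 4
  15 = 3 · 4 + 3
  4 = 1 · 3 + 1
  3 = 3 · 1 + 0
gcd(117, 34) = 1.
Track Bezout coefficients alongside the remainders: start with r₀ = 117 = a·1 + b·0 (s = 1, t = 0) and r₁ = 34 = a·0 + b·1 (s = 0, t = 1); each new remainder r_{k+1} = r_{k-1} − q_k·r_k inherits s_{k+1} = s_{k-1} − q_k·s_k, t_{k+1} = t_{k-1} − q_k·t_k, so r_k = a·s_k + b·t_k at every step:
  q = 3: r = 15, s = 1 − 3·0 = 1, t = 0 − 3·1 = -3  (check: 117·1 + 34·(-3) = 15)
  q = 2: r = 4, s = 0 − 2·1 = -2, t = 1 − 2·(-3) = 7  (check: 117·(-2) + 34·7 = 4)
  q = 3: r = 3, s = 1 − 3·(-2) = 7, t = -3 − 3·7 = -24  (check: 117·7 + 34·(-24) = 3)
  q = 1: r = 1, s = -2 − 1·7 = -9, t = 7 − 1·(-24) = 31  (check: 117·(-9) + 34·31 = 1)
The row with r = 1 (the gcd) gives the Bezout coefficients s = -9, t = 31.
Result: 117 · (-9) + 34 · (31) = 1.

gcd(117, 34) = 1; s = -9, t = 31 (check: 117·(-9) + 34·31 = 1).


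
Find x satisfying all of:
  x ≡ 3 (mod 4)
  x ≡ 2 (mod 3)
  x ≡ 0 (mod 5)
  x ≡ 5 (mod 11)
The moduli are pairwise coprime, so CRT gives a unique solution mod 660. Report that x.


Product of moduli M = 4 · 3 · 5 · 11 = 660.
Merge one congruence at a time:
  Start: x ≡ 3 (mod 4).
  Combine with x ≡ 2 (mod 3); new modulus lcm = 12.
    Write x = 3 + 4·t and substitute into x ≡ 2 (mod 3): 4·t ≡ 2 − 3 = -1 (mod 3).
    Reduce coefficients mod 3: 1·t ≡ 2 (mod 3).
    So t ≡ 2 (mod 3).
    Then x = 3 + 4·2 = 11, valid modulo lcm(4, 3) = 12: x ≡ 11 (mod 12).
  Combine with x ≡ 0 (mod 5); new modulus lcm = 60.
    Write x = 11 + 12·t and substitute into x ≡ 0 (mod 5): 12·t ≡ 0 − 11 = -11 (mod 5).
    Reduce coefficients mod 5: 2·t ≡ 4 (mod 5).
    The inverse of 2 mod 5 is 3 (since 2·3 = 6 = 1·5 + 1), so t ≡ 3·4 = 12 ≡ 2 (mod 5).
    Then x = 11 + 12·2 = 35, valid modulo lcm(12, 5) = 60: x ≡ 35 (mod 60).
  Combine with x ≡ 5 (mod 11); new modulus lcm = 660.
    Write x = 35 + 60·t and substitute into x ≡ 5 (mod 11): 60·t ≡ 5 − 35 = -30 (mod 11).
    Reduce coefficients mod 11: 5·t ≡ 3 (mod 11).
    The inverse of 5 mod 11 is 9 (since 5·9 = 45 = 4·11 + 1), so t ≡ 9·3 = 27 ≡ 5 (mod 11).
    Then x = 35 + 60·5 = 335, valid modulo lcm(60, 11) = 660: x ≡ 335 (mod 660).
Verify against each original: 335 mod 4 = 3, 335 mod 3 = 2, 335 mod 5 = 0, 335 mod 11 = 5.

x ≡ 335 (mod 660).
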